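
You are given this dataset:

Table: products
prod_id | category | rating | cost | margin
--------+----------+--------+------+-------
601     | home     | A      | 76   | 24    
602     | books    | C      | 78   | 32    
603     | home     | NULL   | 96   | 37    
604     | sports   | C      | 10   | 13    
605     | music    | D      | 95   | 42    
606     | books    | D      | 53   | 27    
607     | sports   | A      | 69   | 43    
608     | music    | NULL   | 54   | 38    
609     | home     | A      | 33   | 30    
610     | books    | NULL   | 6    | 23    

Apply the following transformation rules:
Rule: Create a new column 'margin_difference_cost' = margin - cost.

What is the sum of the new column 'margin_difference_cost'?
-261

Step 1: For each record, compute margin - cost
Example calculations:
  24 - 76 = -52
  32 - 78 = -46
  37 - 96 = -59
  ...
Step 2: Sum all derived values
Step 3: Total = -261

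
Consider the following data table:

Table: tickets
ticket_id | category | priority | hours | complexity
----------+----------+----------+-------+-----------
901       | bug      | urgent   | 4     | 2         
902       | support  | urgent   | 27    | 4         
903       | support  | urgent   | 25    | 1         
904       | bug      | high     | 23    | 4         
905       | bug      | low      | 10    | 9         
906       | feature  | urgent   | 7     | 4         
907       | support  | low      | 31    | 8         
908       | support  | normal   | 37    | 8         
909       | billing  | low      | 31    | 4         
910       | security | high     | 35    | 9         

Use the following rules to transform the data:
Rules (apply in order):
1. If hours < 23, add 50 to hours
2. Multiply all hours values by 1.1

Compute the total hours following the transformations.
418.0

Step 1: Apply Rule 1 - Add 50 to records with hours < 23
  - 3 records affected: 21 + (3 × 50) = 171
  - Unaffected records: 209
  - Sum after Rule 1: 380
Step 2: Apply Rule 2 - Multiply all by 1.1
  - 380 × 1.1 = 418.0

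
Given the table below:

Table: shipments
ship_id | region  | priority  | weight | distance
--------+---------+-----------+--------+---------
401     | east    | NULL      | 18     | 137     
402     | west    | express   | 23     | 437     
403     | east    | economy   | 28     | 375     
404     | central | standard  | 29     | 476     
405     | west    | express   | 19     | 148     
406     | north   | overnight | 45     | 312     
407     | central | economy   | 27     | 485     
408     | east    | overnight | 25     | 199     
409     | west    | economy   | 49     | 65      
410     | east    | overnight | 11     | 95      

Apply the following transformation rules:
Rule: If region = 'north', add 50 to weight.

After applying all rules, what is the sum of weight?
324

Step 1: Count records where region = 'north': 1
Step 2: Total bonus added: 1 × 50 = 50
Step 3: Original sum of weight: 274
Step 4: Final sum = 274 + 50 = 324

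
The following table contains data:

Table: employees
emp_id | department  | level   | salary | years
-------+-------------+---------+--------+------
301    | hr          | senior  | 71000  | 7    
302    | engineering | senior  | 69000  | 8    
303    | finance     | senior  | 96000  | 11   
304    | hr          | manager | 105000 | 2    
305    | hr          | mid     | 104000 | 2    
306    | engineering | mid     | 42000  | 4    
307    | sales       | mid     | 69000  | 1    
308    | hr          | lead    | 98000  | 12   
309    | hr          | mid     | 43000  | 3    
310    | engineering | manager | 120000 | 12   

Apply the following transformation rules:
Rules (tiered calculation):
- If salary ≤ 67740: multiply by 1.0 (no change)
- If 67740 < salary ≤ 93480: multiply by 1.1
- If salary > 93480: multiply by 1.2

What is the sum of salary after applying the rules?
942500.0

Step 1: Tier 1 (salary ≤ 67740): 2 records, sum = 85000 × 1.0 = 85000.0
Step 2: Tier 2 (67740 < salary ≤ 93480): 3 records, sum = 209000 × 1.1 = 229900.0
Step 3: Tier 3 (salary > 93480): 5 records, sum = 523000 × 1.2 = 627600.0
Step 4: Final sum = 85000.0 + 229900.0 + 627600.0 = 942500.0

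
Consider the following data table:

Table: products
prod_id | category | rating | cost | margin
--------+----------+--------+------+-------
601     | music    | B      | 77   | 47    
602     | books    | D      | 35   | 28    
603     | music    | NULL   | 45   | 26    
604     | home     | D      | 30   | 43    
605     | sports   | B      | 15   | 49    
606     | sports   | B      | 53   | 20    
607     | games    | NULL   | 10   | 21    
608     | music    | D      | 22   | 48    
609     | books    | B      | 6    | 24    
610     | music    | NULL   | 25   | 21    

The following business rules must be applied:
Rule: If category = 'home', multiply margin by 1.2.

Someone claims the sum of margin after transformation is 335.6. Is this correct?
Yes, the result is correct.

Step 1: Calculate the correct sum after transformation
Step 2: Apply multiplier 1.2 to records where category = 'home'
Step 3: Correct result = 335.6
Step 4: Claimed result = 335.6
Step 5: 335.6 = 335.6 ✓
Conclusion: The claimed result is correct.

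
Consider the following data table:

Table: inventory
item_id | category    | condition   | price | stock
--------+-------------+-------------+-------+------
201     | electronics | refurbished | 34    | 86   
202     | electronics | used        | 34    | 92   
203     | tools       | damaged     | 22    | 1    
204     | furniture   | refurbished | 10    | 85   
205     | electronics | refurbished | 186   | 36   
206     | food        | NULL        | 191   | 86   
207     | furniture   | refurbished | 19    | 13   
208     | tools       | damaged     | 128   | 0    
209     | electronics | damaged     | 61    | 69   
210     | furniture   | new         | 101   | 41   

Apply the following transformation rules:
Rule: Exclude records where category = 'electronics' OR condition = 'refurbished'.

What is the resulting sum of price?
442

Step 1: Find records where category = 'electronics' OR condition = 'refurbished'
Step 2: 6 records match, summing to 344
Step 3: Original sum: 786
Step 4: Remaining sum = 786 - 344 = 442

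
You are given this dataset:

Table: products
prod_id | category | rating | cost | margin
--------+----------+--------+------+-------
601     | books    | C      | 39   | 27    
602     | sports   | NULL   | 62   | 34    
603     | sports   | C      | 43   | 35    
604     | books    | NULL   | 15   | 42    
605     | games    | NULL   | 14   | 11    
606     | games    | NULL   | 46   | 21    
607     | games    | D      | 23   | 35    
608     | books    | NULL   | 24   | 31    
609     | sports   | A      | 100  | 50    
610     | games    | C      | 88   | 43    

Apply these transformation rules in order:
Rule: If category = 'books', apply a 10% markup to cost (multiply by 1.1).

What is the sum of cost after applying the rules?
461.8

Step 1: Records with category = 'books' have total cost = 78
Step 2: Apply multiplier: 78 × 1.1 = 85.8
Step 3: Other records total: 376
Step 4: Final sum = 85.8 + 376 = 461.8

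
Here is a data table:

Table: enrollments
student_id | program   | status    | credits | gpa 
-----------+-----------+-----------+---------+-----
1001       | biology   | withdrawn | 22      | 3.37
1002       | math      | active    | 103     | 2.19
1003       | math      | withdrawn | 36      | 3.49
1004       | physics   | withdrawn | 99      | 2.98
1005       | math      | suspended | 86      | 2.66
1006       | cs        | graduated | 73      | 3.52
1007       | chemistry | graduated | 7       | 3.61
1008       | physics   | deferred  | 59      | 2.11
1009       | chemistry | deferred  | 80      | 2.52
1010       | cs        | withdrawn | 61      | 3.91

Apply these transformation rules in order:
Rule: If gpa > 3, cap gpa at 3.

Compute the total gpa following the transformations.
27.46

Step 1: 5 records have gpa > 3
Step 2: These records originally summed to 17.9
Step 3: After capping: 5 × 3 = 15
Step 4: Unaffected records sum: 12.46
Step 5: Final sum = 15 + 12.46 = 27.46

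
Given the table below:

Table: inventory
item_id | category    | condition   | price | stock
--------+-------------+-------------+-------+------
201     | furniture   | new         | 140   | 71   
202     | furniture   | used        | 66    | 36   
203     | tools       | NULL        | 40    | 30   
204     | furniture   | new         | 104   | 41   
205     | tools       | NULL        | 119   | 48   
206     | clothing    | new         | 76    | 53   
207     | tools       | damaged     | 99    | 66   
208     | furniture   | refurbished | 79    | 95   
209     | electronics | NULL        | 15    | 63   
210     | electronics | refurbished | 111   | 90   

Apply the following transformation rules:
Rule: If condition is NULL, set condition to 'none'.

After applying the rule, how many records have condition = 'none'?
3

Step 1: Count records where condition IS NULL
Step 2: Found 3 records with NULL condition
Step 3: These records will have condition set to 'none'
Step 4: Records already having condition = 'none': 0
Step 5: Answer: 3 + 0 = 3 records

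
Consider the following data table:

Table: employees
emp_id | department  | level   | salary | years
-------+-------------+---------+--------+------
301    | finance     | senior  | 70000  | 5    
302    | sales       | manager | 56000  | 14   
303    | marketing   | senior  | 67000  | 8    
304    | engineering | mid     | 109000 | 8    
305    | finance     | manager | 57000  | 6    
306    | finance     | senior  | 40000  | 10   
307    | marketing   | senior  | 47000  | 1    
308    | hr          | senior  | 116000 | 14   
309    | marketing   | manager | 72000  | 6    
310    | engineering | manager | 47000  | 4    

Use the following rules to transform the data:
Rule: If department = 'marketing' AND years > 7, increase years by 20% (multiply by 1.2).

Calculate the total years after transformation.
77.6

Step 1: Find records where department = 'marketing' AND years > 7
Step 2: 1 records match, summing to 8
Step 3: After multiplier: 8 × 1.2 = 9.6
Step 4: Unaffected records sum: 68
Step 5: Final sum = 9.6 + 68 = 77.6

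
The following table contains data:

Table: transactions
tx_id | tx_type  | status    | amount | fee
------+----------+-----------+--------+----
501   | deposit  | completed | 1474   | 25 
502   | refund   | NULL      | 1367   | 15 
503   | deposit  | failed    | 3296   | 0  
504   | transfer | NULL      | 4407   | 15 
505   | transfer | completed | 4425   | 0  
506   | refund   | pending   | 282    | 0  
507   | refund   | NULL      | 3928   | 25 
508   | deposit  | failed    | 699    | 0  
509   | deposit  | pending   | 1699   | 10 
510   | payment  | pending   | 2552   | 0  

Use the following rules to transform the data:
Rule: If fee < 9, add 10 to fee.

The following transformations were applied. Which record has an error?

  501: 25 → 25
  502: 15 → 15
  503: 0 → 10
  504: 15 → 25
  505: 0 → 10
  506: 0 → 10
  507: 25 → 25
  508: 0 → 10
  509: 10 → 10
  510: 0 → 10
Record 504 has an error. The correct transformed value should be 15, not 25.

Step 1: Check each record against the rule
Step 2: Record 504 has fee = 15
Step 3: Since 15 >= 9, the bonus should not have been applied
Step 4: Correct value = 15, but claimed value = 25
Conclusion: Record 504 has the error.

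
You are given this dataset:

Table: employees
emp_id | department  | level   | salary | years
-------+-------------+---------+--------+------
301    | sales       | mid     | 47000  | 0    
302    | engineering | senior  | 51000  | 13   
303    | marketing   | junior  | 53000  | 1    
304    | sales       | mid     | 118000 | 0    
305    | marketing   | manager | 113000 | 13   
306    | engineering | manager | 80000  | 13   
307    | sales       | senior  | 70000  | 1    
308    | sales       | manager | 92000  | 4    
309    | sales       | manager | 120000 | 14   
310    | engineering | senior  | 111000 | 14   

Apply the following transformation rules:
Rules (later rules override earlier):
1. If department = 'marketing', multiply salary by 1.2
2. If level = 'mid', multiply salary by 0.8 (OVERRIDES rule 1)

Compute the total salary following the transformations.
855200.0

Step 1: Rule 2 takes priority for records with level = 'mid'
  - 2 records: 165000 × 0.8 = 132000.0
Step 2: Rule 1 applies to remaining records with department = 'marketing'
  - 2 records: 166000 × 1.2 = 199200.0
Step 3: Other records unchanged: 524000
Step 4: Final sum = 132000.0 + 199200.0 + 524000 = 855200.0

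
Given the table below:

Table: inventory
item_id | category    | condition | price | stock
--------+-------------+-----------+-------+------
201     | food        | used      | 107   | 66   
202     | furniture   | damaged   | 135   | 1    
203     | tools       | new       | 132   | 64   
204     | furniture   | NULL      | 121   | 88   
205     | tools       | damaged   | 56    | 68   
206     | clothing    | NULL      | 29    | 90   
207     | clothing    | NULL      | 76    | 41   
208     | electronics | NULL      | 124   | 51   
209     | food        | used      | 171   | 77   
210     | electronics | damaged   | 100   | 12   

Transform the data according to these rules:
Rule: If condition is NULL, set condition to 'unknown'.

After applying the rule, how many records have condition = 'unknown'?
4

Step 1: Count records where condition IS NULL
Step 2: Found 4 records with NULL condition
Step 3: These records will have condition set to 'unknown'
Step 4: Records already having condition = 'unknown': 0
Step 5: Answer: 4 + 0 = 4 records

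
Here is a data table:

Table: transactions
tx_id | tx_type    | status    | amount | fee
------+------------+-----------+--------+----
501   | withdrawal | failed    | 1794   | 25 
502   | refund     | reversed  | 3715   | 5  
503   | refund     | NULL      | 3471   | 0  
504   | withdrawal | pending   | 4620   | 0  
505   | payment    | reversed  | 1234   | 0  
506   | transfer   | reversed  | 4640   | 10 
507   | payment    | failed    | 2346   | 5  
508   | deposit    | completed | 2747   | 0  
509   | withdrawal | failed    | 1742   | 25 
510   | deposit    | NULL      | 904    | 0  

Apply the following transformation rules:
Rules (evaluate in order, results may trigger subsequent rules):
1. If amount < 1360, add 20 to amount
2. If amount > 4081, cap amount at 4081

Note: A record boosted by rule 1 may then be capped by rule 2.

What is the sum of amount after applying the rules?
26155

Step 1: Apply rule 1 to records with amount < 1360
  - 2 records get bonus of 20
  - Of these, 0 records then exceed 4081 and get capped
Step 2: Apply rule 2 to records with amount > 4081
  - 2 records (original) are capped
Step 3: Calculate final sum = 26155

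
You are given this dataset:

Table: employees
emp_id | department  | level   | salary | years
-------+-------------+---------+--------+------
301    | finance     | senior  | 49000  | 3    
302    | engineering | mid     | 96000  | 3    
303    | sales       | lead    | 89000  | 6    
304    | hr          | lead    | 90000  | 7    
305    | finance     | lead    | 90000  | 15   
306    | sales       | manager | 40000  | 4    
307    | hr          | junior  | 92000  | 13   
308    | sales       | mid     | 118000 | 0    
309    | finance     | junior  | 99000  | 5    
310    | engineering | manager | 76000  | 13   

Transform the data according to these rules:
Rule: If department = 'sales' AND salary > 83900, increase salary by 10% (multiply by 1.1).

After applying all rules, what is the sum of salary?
859700.0

Step 1: Find records where department = 'sales' AND salary > 83900
Step 2: 2 records match, summing to 207000
Step 3: After multiplier: 207000 × 1.1 = 227700.0
Step 4: Unaffected records sum: 632000
Step 5: Final sum = 227700.0 + 632000 = 859700.0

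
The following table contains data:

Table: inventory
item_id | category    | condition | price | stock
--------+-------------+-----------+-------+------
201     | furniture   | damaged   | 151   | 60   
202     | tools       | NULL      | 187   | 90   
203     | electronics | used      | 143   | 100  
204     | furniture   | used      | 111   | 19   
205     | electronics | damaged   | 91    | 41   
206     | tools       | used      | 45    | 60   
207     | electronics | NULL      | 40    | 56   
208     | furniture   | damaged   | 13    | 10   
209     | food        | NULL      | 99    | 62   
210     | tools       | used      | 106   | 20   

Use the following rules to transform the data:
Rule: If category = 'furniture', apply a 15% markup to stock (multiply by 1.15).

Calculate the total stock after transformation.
531.35

Step 1: Records with category = 'furniture' have total stock = 89
Step 2: Apply multiplier: 89 × 1.15 = 102.35
Step 3: Other records total: 429
Step 4: Final sum = 102.35 + 429 = 531.35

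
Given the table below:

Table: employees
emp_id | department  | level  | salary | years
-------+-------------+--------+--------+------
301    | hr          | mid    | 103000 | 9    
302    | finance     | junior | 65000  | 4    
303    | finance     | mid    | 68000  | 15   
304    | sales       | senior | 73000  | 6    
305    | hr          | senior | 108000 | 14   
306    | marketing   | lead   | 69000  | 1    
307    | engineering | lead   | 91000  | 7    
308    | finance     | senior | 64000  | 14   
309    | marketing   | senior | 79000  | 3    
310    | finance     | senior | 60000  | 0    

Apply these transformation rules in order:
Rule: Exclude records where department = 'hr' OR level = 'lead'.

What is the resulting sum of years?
42

Step 1: Find records where department = 'hr' OR level = 'lead'
Step 2: 4 records match, summing to 31
Step 3: Original sum: 73
Step 4: Remaining sum = 73 - 31 = 42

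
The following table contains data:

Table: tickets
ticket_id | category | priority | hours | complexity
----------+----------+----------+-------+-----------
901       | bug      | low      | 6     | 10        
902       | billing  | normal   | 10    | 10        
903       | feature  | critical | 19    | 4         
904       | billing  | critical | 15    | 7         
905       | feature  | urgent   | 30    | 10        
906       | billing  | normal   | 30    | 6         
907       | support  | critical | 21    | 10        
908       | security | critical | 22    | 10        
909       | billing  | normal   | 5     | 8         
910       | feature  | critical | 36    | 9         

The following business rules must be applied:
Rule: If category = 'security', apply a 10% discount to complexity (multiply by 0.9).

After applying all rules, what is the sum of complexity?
83.0

Step 1: Records with category = 'security' have total complexity = 10
Step 2: Apply multiplier: 10 × 0.9 = 9.0
Step 3: Other records total: 74
Step 4: Final sum = 9.0 + 74 = 83.0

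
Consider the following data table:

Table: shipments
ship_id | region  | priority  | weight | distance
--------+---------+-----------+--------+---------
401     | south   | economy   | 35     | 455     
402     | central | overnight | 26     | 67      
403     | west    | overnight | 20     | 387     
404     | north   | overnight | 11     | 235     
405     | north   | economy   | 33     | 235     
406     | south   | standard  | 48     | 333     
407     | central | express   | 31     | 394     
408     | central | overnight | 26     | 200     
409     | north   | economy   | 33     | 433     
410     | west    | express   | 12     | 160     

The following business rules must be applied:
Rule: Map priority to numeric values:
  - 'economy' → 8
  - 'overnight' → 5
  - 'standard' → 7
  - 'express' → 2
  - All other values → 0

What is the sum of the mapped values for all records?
55

Step 1: Apply mapping to each record
Step 2: Count by status:
  'economy': 3 records × 8 = 24
  'overnight': 4 records × 5 = 20
  'standard': 1 records × 7 = 7
  'express': 2 records × 2 = 4
Step 3: Sum all mapped values = 55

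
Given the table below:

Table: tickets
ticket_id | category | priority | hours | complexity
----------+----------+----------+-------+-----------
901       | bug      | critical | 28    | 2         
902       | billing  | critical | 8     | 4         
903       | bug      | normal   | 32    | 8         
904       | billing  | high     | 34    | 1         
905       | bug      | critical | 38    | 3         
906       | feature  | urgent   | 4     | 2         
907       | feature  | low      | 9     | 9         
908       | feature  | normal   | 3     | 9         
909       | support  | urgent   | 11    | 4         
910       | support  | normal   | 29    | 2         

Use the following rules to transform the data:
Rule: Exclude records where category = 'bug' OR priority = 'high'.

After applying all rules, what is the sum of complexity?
30

Step 1: Find records where category = 'bug' OR priority = 'high'
Step 2: 4 records match, summing to 14
Step 3: Original sum: 44
Step 4: Remaining sum = 44 - 14 = 30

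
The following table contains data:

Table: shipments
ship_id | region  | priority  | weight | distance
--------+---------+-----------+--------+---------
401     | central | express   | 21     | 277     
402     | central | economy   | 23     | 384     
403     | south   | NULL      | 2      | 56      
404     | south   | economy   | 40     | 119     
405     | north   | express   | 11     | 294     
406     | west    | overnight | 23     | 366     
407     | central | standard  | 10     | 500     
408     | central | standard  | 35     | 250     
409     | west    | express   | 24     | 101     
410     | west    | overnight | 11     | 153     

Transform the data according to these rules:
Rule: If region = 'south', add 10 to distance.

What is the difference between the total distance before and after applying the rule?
20

Step 1: Original sum of distance = 2500
Step 2: 2 records have region = 'south'
Step 3: Each affected record changes by 10
Step 4: Total change = 2 × 10 = 20
Step 5: New sum = 2500 + 20 = 2520
Step 6: Difference = |2520 - 2500| = 20
        (Sum increased by 20)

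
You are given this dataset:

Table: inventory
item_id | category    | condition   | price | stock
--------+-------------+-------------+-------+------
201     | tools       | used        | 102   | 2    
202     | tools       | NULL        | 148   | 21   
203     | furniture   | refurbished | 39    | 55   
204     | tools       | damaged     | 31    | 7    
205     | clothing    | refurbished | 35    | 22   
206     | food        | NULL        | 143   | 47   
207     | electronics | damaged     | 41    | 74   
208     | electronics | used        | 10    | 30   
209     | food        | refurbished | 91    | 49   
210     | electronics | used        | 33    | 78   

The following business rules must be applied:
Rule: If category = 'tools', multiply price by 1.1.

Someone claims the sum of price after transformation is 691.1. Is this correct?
No, the correct result is 701.1.

Step 1: Calculate the correct sum after transformation
Step 2: Apply multiplier 1.1 to records where category = 'tools'
Step 3: Correct result = 701.1
Step 4: Claimed result = 691.1
Step 5: 701.1 ≠ 691.1
Conclusion: The claimed result is incorrect. The correct answer is 701.1.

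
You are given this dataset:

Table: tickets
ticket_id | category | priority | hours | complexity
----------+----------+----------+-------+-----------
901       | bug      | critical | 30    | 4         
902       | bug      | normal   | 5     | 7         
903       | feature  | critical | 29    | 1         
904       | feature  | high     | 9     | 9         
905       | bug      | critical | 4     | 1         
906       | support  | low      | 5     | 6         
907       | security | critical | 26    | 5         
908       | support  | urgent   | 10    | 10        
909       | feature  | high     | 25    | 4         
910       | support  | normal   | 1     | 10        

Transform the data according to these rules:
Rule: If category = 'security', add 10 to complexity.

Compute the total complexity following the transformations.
67

Step 1: Count records where category = 'security': 1
Step 2: Total bonus added: 1 × 10 = 10
Step 3: Original sum of complexity: 57
Step 4: Final sum = 57 + 10 = 67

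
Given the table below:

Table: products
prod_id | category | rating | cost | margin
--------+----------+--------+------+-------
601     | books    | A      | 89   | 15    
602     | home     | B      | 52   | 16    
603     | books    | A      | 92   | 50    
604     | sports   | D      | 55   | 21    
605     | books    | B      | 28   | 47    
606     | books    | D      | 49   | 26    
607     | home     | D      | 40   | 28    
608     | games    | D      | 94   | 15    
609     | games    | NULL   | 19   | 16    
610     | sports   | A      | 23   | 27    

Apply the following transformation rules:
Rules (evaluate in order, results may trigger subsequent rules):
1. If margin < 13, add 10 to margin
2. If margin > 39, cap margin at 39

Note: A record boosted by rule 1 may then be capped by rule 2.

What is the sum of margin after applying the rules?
242

Step 1: Apply rule 1 to records with margin < 13
  - 0 records get bonus of 10
  - Of these, 0 records then exceed 39 and get capped
Step 2: Apply rule 2 to records with margin > 39
  - 2 records (original) are capped
Step 3: Calculate final sum = 242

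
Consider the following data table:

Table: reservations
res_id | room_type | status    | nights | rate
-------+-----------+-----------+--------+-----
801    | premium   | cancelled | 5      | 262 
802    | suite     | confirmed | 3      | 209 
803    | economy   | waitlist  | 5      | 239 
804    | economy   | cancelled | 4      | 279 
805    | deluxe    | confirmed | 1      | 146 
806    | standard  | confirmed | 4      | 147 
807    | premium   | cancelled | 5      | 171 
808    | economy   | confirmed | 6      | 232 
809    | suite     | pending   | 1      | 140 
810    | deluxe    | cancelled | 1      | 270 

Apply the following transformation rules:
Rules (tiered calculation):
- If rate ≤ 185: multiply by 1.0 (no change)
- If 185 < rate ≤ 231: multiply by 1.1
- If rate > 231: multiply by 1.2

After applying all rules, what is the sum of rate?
2372.3

Step 1: Tier 1 (rate ≤ 185): 4 records, sum = 604 × 1.0 = 604.0
Step 2: Tier 2 (185 < rate ≤ 231): 1 records, sum = 209 × 1.1 = 229.9
Step 3: Tier 3 (rate > 231): 5 records, sum = 1282 × 1.2 = 1538.4
Step 4: Final sum = 604.0 + 229.9 + 1538.4 = 2372.3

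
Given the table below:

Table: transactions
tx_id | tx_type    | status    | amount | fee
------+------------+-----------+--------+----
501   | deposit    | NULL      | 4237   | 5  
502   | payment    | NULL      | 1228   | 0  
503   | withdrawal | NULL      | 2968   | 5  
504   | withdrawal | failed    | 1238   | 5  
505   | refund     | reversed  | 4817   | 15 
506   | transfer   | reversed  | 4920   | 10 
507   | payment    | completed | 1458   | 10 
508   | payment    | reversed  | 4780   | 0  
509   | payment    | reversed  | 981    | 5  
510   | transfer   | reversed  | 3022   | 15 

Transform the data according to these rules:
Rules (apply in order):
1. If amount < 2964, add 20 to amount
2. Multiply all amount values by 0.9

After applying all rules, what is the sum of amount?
26756.1

Step 1: Apply Rule 1 - Add 20 to records with amount < 2964
  - 4 records affected: 4905 + (4 × 20) = 4985
  - Unaffected records: 24744
  - Sum after Rule 1: 29729
Step 2: Apply Rule 2 - Multiply all by 0.9
  - 29729 × 0.9 = 26756.1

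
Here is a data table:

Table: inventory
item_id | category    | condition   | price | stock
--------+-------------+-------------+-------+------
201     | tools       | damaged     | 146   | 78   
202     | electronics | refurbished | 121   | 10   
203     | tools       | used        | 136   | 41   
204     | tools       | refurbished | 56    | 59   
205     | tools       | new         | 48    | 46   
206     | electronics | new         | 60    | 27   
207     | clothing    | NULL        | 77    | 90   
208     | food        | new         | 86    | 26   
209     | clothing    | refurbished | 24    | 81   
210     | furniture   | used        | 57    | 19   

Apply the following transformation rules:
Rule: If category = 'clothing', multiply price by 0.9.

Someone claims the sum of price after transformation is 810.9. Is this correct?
No, the correct result is 800.9.

Step 1: Calculate the correct sum after transformation
Step 2: Apply multiplier 0.9 to records where category = 'clothing'
Step 3: Correct result = 800.9
Step 4: Claimed result = 810.9
Step 5: 800.9 ≠ 810.9
Conclusion: The claimed result is incorrect. The correct answer is 800.9.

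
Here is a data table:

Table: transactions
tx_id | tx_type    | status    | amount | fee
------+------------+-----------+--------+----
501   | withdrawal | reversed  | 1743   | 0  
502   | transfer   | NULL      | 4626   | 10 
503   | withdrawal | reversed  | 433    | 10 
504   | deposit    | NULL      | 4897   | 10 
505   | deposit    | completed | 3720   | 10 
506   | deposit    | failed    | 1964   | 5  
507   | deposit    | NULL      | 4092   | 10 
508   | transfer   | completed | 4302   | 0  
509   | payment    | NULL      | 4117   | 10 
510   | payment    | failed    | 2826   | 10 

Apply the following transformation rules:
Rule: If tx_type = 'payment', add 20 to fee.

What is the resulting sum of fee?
115

Step 1: Count records where tx_type = 'payment': 2
Step 2: Total bonus added: 2 × 20 = 40
Step 3: Original sum of fee: 75
Step 4: Final sum = 75 + 40 = 115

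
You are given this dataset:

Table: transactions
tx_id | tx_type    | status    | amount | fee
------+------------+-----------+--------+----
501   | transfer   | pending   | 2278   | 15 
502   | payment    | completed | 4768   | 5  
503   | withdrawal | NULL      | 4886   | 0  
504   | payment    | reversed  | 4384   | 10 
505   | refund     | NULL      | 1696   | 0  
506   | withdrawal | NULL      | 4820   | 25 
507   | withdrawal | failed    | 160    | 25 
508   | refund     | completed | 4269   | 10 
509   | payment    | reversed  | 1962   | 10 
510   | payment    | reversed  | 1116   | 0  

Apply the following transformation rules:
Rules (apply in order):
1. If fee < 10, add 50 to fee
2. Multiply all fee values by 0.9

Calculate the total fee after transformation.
270.0

Step 1: Apply Rule 1 - Add 50 to records with fee < 10
  - 4 records affected: 5 + (4 × 50) = 205
  - Unaffected records: 95
  - Sum after Rule 1: 300
Step 2: Apply Rule 2 - Multiply all by 0.9
  - 300 × 0.9 = 270.0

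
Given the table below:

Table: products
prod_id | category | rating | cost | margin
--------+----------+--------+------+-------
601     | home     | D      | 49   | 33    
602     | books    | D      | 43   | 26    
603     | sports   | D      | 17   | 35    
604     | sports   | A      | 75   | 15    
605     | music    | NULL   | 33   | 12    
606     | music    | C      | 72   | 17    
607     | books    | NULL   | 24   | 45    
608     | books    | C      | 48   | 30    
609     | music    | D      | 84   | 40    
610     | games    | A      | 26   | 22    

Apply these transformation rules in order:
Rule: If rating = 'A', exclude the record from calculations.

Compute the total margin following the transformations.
238

Step 1: Identify records where rating = 'A'
Step 2: The excluded records sum to 37
Step 3: Original total margin = 275
Step 4: Remaining total = 275 - 37 = 238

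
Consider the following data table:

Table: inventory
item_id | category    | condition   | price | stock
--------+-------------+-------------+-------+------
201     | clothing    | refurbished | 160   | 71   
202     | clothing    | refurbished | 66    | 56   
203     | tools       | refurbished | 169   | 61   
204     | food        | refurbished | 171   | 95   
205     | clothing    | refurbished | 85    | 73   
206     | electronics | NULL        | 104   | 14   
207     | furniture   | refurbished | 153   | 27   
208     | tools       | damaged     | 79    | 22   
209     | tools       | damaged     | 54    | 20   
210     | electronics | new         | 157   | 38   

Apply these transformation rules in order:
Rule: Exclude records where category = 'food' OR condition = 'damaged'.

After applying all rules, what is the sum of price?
894

Step 1: Find records where category = 'food' OR condition = 'damaged'
Step 2: 3 records match, summing to 304
Step 3: Original sum: 1198
Step 4: Remaining sum = 1198 - 304 = 894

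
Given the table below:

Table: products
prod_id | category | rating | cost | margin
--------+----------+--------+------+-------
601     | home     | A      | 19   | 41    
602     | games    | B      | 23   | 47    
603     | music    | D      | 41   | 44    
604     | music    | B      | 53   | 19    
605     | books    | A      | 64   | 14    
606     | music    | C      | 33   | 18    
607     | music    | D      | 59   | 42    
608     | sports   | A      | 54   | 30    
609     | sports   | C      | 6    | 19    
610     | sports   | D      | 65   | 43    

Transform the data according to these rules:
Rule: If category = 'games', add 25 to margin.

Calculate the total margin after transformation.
342

Step 1: Count records where category = 'games': 1
Step 2: Total bonus added: 1 × 25 = 25
Step 3: Original sum of margin: 317
Step 4: Final sum = 317 + 25 = 342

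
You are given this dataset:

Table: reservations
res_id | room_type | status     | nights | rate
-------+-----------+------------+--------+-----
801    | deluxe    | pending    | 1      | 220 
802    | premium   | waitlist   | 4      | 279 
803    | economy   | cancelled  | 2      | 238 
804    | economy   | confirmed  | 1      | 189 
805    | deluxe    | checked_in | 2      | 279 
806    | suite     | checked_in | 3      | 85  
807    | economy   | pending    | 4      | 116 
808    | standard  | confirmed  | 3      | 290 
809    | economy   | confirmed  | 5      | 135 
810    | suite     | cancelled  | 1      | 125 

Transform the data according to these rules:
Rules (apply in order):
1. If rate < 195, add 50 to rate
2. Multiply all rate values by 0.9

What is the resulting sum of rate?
1985.4

Step 1: Apply Rule 1 - Add 50 to records with rate < 195
  - 5 records affected: 650 + (5 × 50) = 900
  - Unaffected records: 1306
  - Sum after Rule 1: 2206
Step 2: Apply Rule 2 - Multiply all by 0.9
  - 2206 × 0.9 = 1985.4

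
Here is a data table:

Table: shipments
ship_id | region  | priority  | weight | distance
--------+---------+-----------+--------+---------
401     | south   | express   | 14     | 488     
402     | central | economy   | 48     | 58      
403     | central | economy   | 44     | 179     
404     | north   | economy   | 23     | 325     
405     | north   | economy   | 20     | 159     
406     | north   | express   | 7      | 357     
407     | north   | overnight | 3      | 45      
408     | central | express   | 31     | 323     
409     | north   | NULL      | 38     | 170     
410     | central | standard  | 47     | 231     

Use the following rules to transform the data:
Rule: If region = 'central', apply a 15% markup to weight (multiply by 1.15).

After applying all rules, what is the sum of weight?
300.5

Step 1: Records with region = 'central' have total weight = 170
Step 2: Apply multiplier: 170 × 1.15 = 195.5
Step 3: Other records total: 105
Step 4: Final sum = 195.5 + 105 = 300.5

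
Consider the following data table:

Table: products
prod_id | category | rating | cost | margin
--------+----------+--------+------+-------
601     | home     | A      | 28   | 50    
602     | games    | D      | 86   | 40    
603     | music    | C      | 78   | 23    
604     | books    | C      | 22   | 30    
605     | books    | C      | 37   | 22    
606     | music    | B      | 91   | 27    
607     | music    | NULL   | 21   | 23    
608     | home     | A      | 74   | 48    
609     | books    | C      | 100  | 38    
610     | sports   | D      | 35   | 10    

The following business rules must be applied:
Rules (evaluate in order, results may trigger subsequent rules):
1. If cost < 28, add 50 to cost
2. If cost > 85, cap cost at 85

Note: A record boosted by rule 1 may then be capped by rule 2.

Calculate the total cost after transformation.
650

Step 1: Apply rule 1 to records with cost < 28
  - 2 records get bonus of 50
  - Of these, 0 records then exceed 85 and get capped
Step 2: Apply rule 2 to records with cost > 85
  - 3 records (original) are capped
Step 3: Calculate final sum = 650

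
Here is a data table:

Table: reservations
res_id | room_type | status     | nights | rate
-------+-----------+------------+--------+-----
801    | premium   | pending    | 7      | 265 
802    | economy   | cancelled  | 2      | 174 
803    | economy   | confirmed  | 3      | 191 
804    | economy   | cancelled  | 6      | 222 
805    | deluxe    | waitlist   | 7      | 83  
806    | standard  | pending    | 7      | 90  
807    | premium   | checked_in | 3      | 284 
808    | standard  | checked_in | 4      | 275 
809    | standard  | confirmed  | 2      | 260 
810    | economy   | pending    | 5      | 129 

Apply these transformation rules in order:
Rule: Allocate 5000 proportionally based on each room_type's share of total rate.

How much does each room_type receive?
deluxe: 210.34, economy: 1814.5, premium: 1391.28, standard: 1583.88

Step 1: Calculate total rate = 1973
Step 2: Calculate each room_type's proportion:
  deluxe: 83/1973 = 4.21% → 210.34
  economy: 716/1973 = 36.29% → 1814.5
  premium: 549/1973 = 27.83% → 1391.28
  standard: 625/1973 = 31.68% → 1583.88
Step 3: Verify: sum of allocations ≈ 5000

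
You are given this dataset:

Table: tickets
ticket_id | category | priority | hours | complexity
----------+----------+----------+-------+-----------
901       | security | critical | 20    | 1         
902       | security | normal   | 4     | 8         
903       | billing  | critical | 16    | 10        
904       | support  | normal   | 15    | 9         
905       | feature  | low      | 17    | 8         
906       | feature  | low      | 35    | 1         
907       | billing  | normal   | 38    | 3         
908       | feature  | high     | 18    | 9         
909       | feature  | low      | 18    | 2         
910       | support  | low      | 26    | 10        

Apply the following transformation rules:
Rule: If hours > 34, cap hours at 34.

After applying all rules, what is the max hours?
34

Step 1: Original maximum hours = 38
Step 2: Apply cap at 34
Step 3: 2 records had hours > 34 and were capped
Step 4: Maximum after transformation = 34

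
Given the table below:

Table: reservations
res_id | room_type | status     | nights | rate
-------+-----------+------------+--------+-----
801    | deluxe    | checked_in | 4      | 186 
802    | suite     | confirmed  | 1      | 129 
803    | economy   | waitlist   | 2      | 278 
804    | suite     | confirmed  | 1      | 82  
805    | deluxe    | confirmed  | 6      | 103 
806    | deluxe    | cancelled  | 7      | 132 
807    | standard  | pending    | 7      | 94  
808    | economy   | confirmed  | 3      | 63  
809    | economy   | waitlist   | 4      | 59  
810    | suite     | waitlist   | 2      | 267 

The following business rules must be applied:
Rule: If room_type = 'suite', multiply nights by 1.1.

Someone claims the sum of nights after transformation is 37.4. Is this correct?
Yes, the result is correct.

Step 1: Calculate the correct sum after transformation
Step 2: Apply multiplier 1.1 to records where room_type = 'suite'
Step 3: Correct result = 37.4
Step 4: Claimed result = 37.4
Step 5: 37.4 = 37.4 ✓
Conclusion: The claimed result is correct.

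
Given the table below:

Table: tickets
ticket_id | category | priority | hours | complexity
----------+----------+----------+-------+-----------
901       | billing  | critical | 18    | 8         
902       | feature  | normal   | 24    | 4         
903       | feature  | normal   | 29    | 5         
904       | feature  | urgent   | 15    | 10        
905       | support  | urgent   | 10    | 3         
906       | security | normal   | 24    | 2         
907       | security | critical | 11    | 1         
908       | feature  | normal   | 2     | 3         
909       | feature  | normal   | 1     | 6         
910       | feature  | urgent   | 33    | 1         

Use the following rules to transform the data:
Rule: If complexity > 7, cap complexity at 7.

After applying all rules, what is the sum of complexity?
39

Step 1: 2 records have complexity > 7
Step 2: These records originally summed to 18
Step 3: After capping: 2 × 7 = 14
Step 4: Unaffected records sum: 25
Step 5: Final sum = 14 + 25 = 39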